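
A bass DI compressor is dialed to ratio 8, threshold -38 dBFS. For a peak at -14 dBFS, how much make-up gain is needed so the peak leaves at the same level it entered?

Without make-up, output = threshold + overshoot/8 = -38 + 3 = -35 dBFS.
Gap to target: 21 dB.

21 dB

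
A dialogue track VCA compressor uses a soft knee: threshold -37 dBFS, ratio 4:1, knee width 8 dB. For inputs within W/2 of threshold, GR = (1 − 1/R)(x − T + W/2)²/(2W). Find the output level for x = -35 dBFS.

x − T + W/2 = -35 − (-37) + 4 = 6.
GR = (1 − 1/4) × 6² / 16 = 0.75 × 36 / 16 = 1.6875 dB.
Output = -35 − 1.6875 = -36.6875 dBFS.

-36.6875 dBFS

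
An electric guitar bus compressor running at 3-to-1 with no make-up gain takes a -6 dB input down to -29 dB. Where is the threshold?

Input is 34.5 dB above T (since output overshoot × R = input overshoot: (-29 − T)·3 = -6 − T gives T = -40.5 dB).
Check: -40.5 + (-6 − (-40.5))/3 = -40.5 + 11.5 = -29 dB. ✓

-40.5 dB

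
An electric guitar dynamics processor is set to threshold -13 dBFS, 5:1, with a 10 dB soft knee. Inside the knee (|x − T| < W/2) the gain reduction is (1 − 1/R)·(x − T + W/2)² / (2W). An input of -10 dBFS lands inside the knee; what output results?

-12.56 dBFS

x − T + W/2 = -10 − (-13) + 5 = 8.
GR = (1 − 1/5) × 8² / 20 = 0.8 × 64 / 20 = 2.56 dB.
Output = -10 − 2.56 = -12.56 dBFS.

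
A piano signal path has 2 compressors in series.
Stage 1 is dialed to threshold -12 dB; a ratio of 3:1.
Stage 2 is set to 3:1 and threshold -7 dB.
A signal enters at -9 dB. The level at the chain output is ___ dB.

-11 dB

Stage 1: 3 dB above -12 dB, reduced 3:1 to 1 dB above → -11 dB.
Stage 2: below threshold (-11 ≤ -7); passes unchanged; output -11 dB.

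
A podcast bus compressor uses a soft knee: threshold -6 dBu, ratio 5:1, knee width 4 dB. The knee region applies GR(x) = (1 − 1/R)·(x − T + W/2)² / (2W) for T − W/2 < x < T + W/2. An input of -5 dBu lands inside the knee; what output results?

-5.9 dBu

x − T + W/2 = -5 − (-6) + 2 = 3.
GR = (1 − 1/5) × 3² / 8 = 0.8 × 9 / 8 = 0.9 dB.
Output = -5 − 0.9 = -5.9 dBu.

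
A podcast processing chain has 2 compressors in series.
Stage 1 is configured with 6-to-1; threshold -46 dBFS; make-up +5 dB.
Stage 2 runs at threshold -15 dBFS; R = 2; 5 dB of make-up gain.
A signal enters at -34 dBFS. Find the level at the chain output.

Stage 1: 12 dB above -46 dBFS, reduced 6:1 to 2 dB above → -44 dBFS; +5 dB make-up → -39 dBFS.
Stage 2: -39 dBFS is at or below the -15 dBFS threshold — no compression; make-up brings it to -34 dBFS.

-34 dBFS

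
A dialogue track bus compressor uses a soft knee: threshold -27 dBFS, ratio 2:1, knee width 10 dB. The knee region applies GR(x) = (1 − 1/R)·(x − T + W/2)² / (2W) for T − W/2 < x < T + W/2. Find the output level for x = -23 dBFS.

-25.025 dBFS

x − T + W/2 = -23 − (-27) + 5 = 9.
GR = (1 − 1/2) × 9² / 20 = 0.5 × 81 / 20 = 2.025 dB.
Output = -23 − 2.025 = -25.025 dBFS.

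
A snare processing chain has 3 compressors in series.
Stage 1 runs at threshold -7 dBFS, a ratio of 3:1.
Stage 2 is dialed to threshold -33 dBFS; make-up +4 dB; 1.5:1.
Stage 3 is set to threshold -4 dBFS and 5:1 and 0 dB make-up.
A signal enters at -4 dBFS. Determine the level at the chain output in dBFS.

-11 dBFS

Stage 1: 3 dB above -7 dBFS, reduced 3:1 to 1 dB above → -6 dBFS.
Stage 2: 27 dB above -33 dBFS, reduced 1.5:1 to 18 dB above → -15 dBFS; +4 dB make-up → -11 dBFS.
Stage 3: -11 dBFS ≤ -4 dBFS, so stage 3 doesn't engage; output -11 dBFS.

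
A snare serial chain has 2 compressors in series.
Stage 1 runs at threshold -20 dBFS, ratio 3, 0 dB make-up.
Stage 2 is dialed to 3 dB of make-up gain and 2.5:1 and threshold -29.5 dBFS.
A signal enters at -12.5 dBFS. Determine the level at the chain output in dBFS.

Stage 1: 7.5 dB above -20 dBFS, reduced 3:1 to 2.5 dB above → -17.5 dBFS.
Stage 2: overshoot 12 dB → 12/2.5 = 4.8 dB → -24.7 dBFS; +3 dB make-up → -21.7 dBFS.

-21.7 dBFS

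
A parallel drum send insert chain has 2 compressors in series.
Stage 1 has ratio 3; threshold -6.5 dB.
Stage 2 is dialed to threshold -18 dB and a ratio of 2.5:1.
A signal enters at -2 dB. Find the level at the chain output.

Stage 1: 4.5 dB above -6.5 dB, reduced 3:1 to 1.5 dB above → -5 dB.
Stage 2: 13 dB above -18 dB, reduced 2.5:1 to 5.2 dB above → -12.8 dB.

-12.8 dB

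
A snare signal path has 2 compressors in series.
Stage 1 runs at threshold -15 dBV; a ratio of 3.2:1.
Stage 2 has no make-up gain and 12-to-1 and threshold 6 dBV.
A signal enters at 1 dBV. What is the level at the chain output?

-10 dBV

Stage 1: 16 dB above -15 dBV, reduced 3.2:1 to 5 dB above → -10 dBV.
Stage 2: -10 dBV ≤ 6 dBV, so stage 2 doesn't engage; output -10 dBV.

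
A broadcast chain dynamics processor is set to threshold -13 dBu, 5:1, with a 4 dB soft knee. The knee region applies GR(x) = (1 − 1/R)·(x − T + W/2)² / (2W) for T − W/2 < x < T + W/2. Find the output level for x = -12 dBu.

-12.9 dBu

x − T + W/2 = -12 − (-13) + 2 = 3.
GR = (1 − 1/5) × 3² / 8 = 0.8 × 9 / 8 = 0.9 dB.
Output = -12 − 0.9 = -12.9 dBu.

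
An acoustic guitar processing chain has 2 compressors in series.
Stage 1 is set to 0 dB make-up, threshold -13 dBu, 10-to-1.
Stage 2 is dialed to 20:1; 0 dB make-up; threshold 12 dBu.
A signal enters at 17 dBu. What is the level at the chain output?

-10 dBu

Stage 1: 17 dBu is 30 dB over -13 dBu; at 10:1 that becomes 3 dB over, giving -10 dBu.
Stage 2: below threshold (-10 ≤ 12); passes unchanged; output -10 dBu.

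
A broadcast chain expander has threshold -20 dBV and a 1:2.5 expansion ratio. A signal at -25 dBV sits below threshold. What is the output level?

Undershoot = (-20) − (-25) = 5 dB.
At 1:2.5, that expands to 12.5 dB under threshold.
Output = -20 − 12.5 = -32.5 dBV.

-32.5 dBV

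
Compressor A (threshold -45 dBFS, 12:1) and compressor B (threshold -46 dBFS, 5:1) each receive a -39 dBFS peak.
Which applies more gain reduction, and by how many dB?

A: overshoot 6 dB → output overshoot 0.5 dB → GR 5.5 dB.
B: overshoot 7 dB → output overshoot 1.4 dB → GR 5.6 dB.
B applies 0.1 dB more gain reduction.

B, by 0.1 dB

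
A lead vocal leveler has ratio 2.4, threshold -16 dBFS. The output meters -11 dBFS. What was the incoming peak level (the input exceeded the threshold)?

-4 dBFS

Post-compression overshoot = -11 − (-16) = 5 dB.
Before 2.4:1 compression the overshoot was 5 × 2.4 = 12 dB, so input = -16 + 12 = -4 dBFS.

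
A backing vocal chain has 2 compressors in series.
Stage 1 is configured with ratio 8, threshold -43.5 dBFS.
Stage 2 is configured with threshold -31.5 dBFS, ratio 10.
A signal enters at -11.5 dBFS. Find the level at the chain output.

-39.5 dBFS

Stage 1: overshoot 32 dB → 32/8 = 4 dB → -39.5 dBFS.
Stage 2: -39.5 dBFS is at or below the -31.5 dBFS threshold — no compression; output -39.5 dBFS.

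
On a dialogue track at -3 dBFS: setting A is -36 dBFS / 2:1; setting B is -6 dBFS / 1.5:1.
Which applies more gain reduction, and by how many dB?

A: GR = 33 − 33/2 = 16.5 dB.
B: GR = 3 − 3/1.5 = 1 dB.
A applies 15.5 dB more gain reduction.

A, by 15.5 dB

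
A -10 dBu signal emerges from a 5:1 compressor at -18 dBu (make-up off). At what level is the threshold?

Input is 10 dB above T (since output overshoot × R = input overshoot: (-18 − T)·5 = -10 − T gives T = -20 dBu).
Check: -20 + (-10 − (-20))/5 = -20 + 2 = -18 dBu. ✓

-20 dBu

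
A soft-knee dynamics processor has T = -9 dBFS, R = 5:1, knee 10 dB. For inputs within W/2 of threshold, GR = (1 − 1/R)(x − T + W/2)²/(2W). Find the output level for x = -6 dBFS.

-8.56 dBFS

x − T + W/2 = -6 − (-9) + 5 = 8.
GR = (1 − 1/5) × 8² / 20 = 0.8 × 64 / 20 = 2.56 dB.
Output = -6 − 2.56 = -8.56 dBFS.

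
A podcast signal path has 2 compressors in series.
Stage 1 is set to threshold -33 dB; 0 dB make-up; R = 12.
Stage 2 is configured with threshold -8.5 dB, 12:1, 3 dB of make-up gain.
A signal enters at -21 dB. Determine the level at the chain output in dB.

Stage 1: -21 dB is 12 dB over -33 dB; at 12:1 that becomes 1 dB over, giving -32 dB.
Stage 2: -32 dB ≤ -8.5 dB, so stage 2 doesn't engage; make-up brings it to -29 dB.

-29 dB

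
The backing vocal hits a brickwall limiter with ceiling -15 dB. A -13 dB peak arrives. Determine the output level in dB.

-15 dB

At ∞:1, everything above -15 dB is held at the ceiling.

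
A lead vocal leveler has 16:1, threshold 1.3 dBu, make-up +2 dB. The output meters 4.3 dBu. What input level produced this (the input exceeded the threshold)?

17.3 dBu

Remove make-up: 4.3 − 2 = 2.3 dBu.
Post-compression overshoot = 2.3 − 1.3 = 1 dB.
Before 16:1 compression the overshoot was 1 × 16 = 16 dB, so input = 1.3 + 16 = 17.3 dBu.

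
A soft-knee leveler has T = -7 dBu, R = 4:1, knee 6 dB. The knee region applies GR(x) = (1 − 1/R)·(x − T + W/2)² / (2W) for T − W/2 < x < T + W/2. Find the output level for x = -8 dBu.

-8.25 dBu

x − T + W/2 = -8 − (-7) + 3 = 2.
GR = (1 − 1/4) × 2² / 12 = 0.75 × 4 / 12 = 0.25 dB.
Output = -8 − 0.25 = -8.25 dBu.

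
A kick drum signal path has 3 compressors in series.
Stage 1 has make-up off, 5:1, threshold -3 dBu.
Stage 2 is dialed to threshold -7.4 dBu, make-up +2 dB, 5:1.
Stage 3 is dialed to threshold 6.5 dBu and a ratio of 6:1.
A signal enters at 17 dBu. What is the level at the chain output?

-3.72 dBu

Stage 1: 20 dB above -3 dBu, reduced 5:1 to 4 dB above → 1 dBu.
Stage 2: overshoot 8.4 dB → 8.4/5 = 1.68 dB → -5.72 dBu; +2 dB make-up → -3.72 dBu.
Stage 3: below threshold (-3.72 ≤ 6.5); passes unchanged; output -3.72 dBu.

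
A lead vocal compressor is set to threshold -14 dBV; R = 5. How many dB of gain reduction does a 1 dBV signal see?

12 dB

1 dBV exceeds the threshold by 15 dB.
A 5:1 ratio leaves 3 dB of that excess.
Gain reduction = 15 − 3 = 12 dB.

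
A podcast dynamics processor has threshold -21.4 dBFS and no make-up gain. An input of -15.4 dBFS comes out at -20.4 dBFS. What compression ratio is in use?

6:1

Input overshoot = -15.4 − (-21.4) = 6 dB; output overshoot = -20.4 − (-21.4) = 1 dB.
Ratio = 6 / 1 = 6.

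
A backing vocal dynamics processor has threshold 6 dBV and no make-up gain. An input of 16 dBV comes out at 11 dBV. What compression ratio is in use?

2:1

Input overshoot = 16 − 6 = 10 dB; output overshoot = 11 − 6 = 5 dB.
Ratio = 10 / 5 = 2.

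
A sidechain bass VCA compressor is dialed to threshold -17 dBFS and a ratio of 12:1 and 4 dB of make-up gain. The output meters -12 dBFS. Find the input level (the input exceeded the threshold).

Before make-up, the level was -12 − 4 = -16 dBFS.
That's 1 dB above the -17 dBFS threshold.
Undo the ratio: input overshoot = 1 × 12 = 12 dB, giving input = -5 dBFS.

-5 dBFS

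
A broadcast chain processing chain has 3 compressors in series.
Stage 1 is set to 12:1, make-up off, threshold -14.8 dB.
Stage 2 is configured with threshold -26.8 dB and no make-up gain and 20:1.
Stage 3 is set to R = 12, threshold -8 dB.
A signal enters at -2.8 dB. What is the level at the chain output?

Stage 1: 12 dB above -14.8 dB, reduced 12:1 to 1 dB above → -13.8 dB.
Stage 2: 13 dB above -26.8 dB, reduced 20:1 to 0.65 dB above → -26.15 dB.
Stage 3: -26.15 dB is at or below the -8 dB threshold — no compression; output -26.15 dB.

-26.15 dB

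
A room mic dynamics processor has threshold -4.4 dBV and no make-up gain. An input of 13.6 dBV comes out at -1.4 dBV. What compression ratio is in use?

Input overshoot = 13.6 − (-4.4) = 18 dB; output overshoot = -1.4 − (-4.4) = 3 dB.
Ratio = 18 / 3 = 6.

6:1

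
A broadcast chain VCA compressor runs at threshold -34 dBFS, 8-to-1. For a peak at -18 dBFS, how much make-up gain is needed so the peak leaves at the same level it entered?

14 dB

The peak compresses to -34 + 16/8 = -32 dBFS.
To reach -18 dBFS requires -18 − (-32) = 14 dB of make-up.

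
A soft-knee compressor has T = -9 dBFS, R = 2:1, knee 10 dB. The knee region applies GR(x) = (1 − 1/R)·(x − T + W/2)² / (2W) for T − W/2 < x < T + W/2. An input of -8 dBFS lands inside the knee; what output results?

-8.9 dBFS

x − T + W/2 = -8 − (-9) + 5 = 6.
GR = (1 − 1/2) × 6² / 20 = 0.5 × 36 / 20 = 0.9 dB.
Output = -8 − 0.9 = -8.9 dBFS.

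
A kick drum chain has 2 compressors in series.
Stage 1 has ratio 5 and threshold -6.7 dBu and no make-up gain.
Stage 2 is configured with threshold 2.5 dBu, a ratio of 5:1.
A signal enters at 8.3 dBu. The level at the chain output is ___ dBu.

-3.7 dBu

Stage 1: overshoot 15 dB → 15/5 = 3 dB → -3.7 dBu.
Stage 2: -3.7 dBu is at or below the 2.5 dBu threshold — no compression; output -3.7 dBu.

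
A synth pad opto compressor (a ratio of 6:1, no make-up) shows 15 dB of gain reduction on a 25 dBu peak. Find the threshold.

7 dBu

Let T be the threshold. Output overshoot = (input overshoot)/R, so 10 − T = (25 − T)/6.
6·(10 − T) = 25 − T → 5·T = 60 − 25 = 35.
T = 35/5 = 7 dBu.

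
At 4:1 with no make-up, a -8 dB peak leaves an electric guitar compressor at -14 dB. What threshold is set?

Let T be the threshold. Output overshoot = (input overshoot)/R, so -14 − T = (-8 − T)/4.
4·(-14 − T) = -8 − T → 3·T = -56 − (-8) = -48.
T = -48/3 = -16 dB.

-16 dB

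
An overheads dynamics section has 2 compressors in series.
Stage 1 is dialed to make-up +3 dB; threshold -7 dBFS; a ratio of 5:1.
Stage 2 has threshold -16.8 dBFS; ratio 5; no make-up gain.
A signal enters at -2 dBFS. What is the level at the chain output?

-14.04 dBFS

Stage 1: 5 dB above -7 dBFS, reduced 5:1 to 1 dB above → -6 dBFS; +3 dB make-up → -3 dBFS.
Stage 2: -3 dBFS is 13.8 dB over -16.8 dBFS; at 5:1 that becomes 2.76 dB over, giving -14.04 dBFS.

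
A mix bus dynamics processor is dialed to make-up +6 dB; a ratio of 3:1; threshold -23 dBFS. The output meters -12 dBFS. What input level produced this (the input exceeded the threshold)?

-8 dBFS

Stripping the +6 dB make-up gives -18 dBFS at the gain stage.
The compressed level sits -18 − (-23) = 5 dB over threshold.
Before 3:1 compression the overshoot was 5 × 3 = 15 dB, so input = -23 + 15 = -8 dBFS.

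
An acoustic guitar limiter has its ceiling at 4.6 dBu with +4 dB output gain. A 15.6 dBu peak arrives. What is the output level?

At ∞:1, everything above 4.6 dBu is held at the ceiling.
Output gain then adds 4 dB: 4.6 + 4 = 8.6 dBu.

8.6 dBu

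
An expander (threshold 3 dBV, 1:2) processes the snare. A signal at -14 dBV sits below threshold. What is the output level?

Undershoot = 3 − (-14) = 17 dB.
At 1:2, that expands to 34 dB under threshold.
Output = 3 − 34 = -31 dBV.

-31 dBV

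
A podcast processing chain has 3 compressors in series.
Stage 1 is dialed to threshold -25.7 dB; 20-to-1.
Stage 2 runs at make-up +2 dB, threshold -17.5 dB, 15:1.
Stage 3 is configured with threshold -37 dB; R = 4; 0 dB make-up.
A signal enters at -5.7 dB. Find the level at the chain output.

-33.425 dB

Stage 1: -5.7 dB is 20 dB over -25.7 dB; at 20:1 that becomes 1 dB over, giving -24.7 dB.
Stage 2: below threshold (-24.7 ≤ -17.5); passes unchanged; make-up brings it to -22.7 dB.
Stage 3: 14.3 dB above -37 dB, reduced 4:1 to 3.575 dB above → -33.425 dB.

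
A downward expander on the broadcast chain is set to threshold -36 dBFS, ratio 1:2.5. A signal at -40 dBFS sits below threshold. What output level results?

-46 dBFS

Undershoot = (-36) − (-40) = 4 dB.
At 1:2.5, that expands to 10 dB under threshold.
Output = -36 − 10 = -46 dBFS.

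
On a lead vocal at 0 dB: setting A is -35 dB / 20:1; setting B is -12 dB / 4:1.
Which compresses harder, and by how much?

A, by 24.25 dB

A: overshoot 35 dB → output overshoot 1.75 dB → GR 33.25 dB.
B: overshoot 12 dB → output overshoot 3 dB → GR 9 dB.
A reduces 24.25 dB more.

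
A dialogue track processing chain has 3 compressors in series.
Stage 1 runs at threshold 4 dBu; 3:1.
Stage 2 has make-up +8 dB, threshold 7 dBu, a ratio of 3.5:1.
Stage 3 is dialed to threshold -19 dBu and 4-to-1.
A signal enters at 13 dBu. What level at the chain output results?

Stage 1: overshoot 9 dB → 9/3 = 3 dB → 7 dBu.
Stage 2: 7 dBu is at or below the 7 dBu threshold — no compression; make-up brings it to 15 dBu.
Stage 3: 15 dBu is 34 dB over -19 dBu; at 4:1 that becomes 8.5 dB over, giving -10.5 dBu.

-10.5 dBu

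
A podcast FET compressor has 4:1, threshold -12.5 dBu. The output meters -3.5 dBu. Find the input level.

23.5 dBu

The compressed level sits -3.5 − (-12.5) = 9 dB over threshold.
Before 4:1 compression the overshoot was 9 × 4 = 36 dB, so input = -12.5 + 36 = 23.5 dBu.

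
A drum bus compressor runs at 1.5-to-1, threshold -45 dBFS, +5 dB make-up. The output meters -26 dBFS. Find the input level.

Before make-up, the level was -26 − 5 = -31 dBFS.
The compressed level sits -31 − (-45) = 14 dB over threshold.
Input overshoot = R × output overshoot = 21 dB → input = -45 + 21 = -24 dBFS.

-24 dBFS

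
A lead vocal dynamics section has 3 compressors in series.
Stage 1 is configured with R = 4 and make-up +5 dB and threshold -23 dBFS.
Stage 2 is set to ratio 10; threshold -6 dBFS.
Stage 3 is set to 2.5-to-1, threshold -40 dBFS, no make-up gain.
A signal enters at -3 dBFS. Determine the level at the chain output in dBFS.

-29.2 dBFS

Stage 1: 20 dB above -23 dBFS, reduced 4:1 to 5 dB above → -18 dBFS; +5 dB make-up → -13 dBFS.
Stage 2: -13 dBFS ≤ -6 dBFS, so stage 2 doesn't engage; output -13 dBFS.
Stage 3: overshoot 27 dB → 27/2.5 = 10.8 dB → -29.2 dBFS.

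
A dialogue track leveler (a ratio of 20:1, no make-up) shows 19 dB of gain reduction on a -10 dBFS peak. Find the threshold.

Gain reduction = -10 − (-29) = 19 dB; output overshoot = GR / (R − 1) = 19 / 19 = 1 dB.
Threshold = output − output overshoot = -29 − 1 = -30 dBFS.

-30 dBFS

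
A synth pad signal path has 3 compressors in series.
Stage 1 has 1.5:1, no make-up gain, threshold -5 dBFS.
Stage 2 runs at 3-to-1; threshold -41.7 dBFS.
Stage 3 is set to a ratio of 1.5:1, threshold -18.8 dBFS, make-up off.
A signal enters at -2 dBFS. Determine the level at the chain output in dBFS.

-28.8 dBFS

Stage 1: -2 dBFS is 3 dB over -5 dBFS; at 1.5:1 that becomes 2 dB over, giving -3 dBFS.
Stage 2: -3 dBFS is 38.7 dB over -41.7 dBFS; at 3:1 that becomes 12.9 dB over, giving -28.8 dBFS.
Stage 3: -28.8 dBFS is at or below the -18.8 dBFS threshold — no compression; output -28.8 dBFS.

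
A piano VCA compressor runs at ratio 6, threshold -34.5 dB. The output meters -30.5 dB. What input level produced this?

The compressed level sits -30.5 − (-34.5) = 4 dB over threshold.
Before 6:1 compression the overshoot was 4 × 6 = 24 dB, so input = -34.5 + 24 = -10.5 dB.

-10.5 dB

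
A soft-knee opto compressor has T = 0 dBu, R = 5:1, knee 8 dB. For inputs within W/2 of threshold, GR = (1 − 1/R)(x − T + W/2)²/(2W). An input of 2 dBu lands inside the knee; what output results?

0.2 dBu

x − T + W/2 = 2 − 0 + 4 = 6.
GR = (1 − 1/5) × 6² / 16 = 0.8 × 36 / 16 = 1.8 dB.
Output = 2 − 1.8 = 0.2 dBu.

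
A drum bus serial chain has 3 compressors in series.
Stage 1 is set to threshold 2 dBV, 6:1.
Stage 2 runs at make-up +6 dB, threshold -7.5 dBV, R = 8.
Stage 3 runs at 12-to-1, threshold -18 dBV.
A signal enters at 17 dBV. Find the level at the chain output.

-16.5 dBV

Stage 1: 17 dBV is 15 dB over 2 dBV; at 6:1 that becomes 2.5 dB over, giving 4.5 dBV.
Stage 2: overshoot 12 dB → 12/8 = 1.5 dB → -6 dBV; +6 dB make-up → 0 dBV.
Stage 3: 0 dBV is 18 dB over -18 dBV; at 12:1 that becomes 1.5 dB over, giving -16.5 dBV.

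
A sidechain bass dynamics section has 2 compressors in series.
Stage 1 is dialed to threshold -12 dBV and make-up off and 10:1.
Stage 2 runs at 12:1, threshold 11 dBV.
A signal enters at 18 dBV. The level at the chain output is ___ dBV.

Stage 1: overshoot 30 dB → 30/10 = 3 dB → -9 dBV.
Stage 2: -9 dBV is at or below the 11 dBV threshold — no compression; output -9 dBV.

-9 dBV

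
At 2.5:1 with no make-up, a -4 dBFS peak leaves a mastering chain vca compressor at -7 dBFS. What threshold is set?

Gain reduction = -4 − (-7) = 3 dB; output overshoot = GR / (R − 1) = 3 / 1.5 = 2 dB.
Threshold = output − output overshoot = -7 − 2 = -9 dBFS.

-9 dBFS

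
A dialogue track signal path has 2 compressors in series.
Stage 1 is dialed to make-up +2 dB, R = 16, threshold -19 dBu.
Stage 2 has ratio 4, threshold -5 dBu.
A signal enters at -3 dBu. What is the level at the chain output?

Stage 1: -3 dBu is 16 dB over -19 dBu; at 16:1 that becomes 1 dB over, giving -18 dBu; +2 dB make-up → -16 dBu.
Stage 2: -16 dBu ≤ -5 dBu, so stage 2 doesn't engage; output -16 dBu.

-16 dBu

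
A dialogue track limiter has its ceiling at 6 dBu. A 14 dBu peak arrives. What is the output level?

6 dBu

A brickwall limiter is an ∞:1 compressor: any input above the ceiling is clamped to 6 dBu.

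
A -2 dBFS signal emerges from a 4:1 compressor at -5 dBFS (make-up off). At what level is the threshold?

Gain reduction = -2 − (-5) = 3 dB; output overshoot = GR / (R − 1) = 3 / 3 = 1 dB.
Threshold = output − output overshoot = -5 − 1 = -6 dBFS.

-6 dBFS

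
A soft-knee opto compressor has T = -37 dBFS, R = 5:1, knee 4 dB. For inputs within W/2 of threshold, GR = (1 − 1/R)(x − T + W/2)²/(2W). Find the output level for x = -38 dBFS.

-38.1 dBFS

x − T + W/2 = -38 − (-37) + 2 = 1.
GR = (1 − 1/5) × 1² / 8 = 0.8 × 1 / 8 = 0.1 dB.
Output = -38 − 0.1 = -38.1 dBFS.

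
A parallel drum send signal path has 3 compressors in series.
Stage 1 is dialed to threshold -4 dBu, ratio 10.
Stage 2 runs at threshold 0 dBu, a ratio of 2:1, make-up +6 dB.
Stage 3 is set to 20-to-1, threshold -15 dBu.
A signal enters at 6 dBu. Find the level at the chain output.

-14.1 dBu

Stage 1: 6 dBu is 10 dB over -4 dBu; at 10:1 that becomes 1 dB over, giving -3 dBu.
Stage 2: -3 dBu is at or below the 0 dBu threshold — no compression; make-up brings it to 3 dBu.
Stage 3: overshoot 18 dB → 18/20 = 0.9 dB → -14.1 dBu.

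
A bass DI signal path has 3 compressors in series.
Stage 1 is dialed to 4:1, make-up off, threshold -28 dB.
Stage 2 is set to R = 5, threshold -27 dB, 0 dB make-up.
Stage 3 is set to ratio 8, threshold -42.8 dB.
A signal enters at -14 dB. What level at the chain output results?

-40.7625 dB

Stage 1: -14 dB is 14 dB over -28 dB; at 4:1 that becomes 3.5 dB over, giving -24.5 dB.
Stage 2: overshoot 2.5 dB → 2.5/5 = 0.5 dB → -26.5 dB.
Stage 3: overshoot 16.3 dB → 16.3/8 = 2.0375 dB → -40.7625 dB.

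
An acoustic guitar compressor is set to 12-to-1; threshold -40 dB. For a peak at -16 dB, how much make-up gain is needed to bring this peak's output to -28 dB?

10 dB

Overshoot 24 dB → 24/12 = 2 dB after compression, so the compressed level is -40 + 2 = -38 dB.
Make-up = target − compressed = -28 − (-38) = 10 dB.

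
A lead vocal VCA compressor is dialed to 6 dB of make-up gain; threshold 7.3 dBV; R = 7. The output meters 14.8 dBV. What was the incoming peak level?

Stripping the +6 dB make-up gives 8.8 dBV at the gain stage.
That's 1.5 dB above the 7.3 dBV threshold.
Before 7:1 compression the overshoot was 1.5 × 7 = 10.5 dB, so input = 7.3 + 10.5 = 17.8 dBV.

17.8 dBV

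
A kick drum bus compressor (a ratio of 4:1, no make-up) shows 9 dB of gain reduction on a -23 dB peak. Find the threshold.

-35 dB

Gain reduction = -23 − (-32) = 9 dB; output overshoot = GR / (R − 1) = 9 / 3 = 3 dB.
Threshold = output − output overshoot = -32 − 3 = -35 dB.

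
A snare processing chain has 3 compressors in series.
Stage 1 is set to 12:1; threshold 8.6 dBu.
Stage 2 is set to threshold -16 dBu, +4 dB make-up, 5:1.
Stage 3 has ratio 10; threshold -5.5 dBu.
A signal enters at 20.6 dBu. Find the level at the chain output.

-6.88 dBu

Stage 1: overshoot 12 dB → 12/12 = 1 dB → 9.6 dBu.
Stage 2: 9.6 dBu is 25.6 dB over -16 dBu; at 5:1 that becomes 5.12 dB over, giving -10.88 dBu; +4 dB make-up → -6.88 dBu.
Stage 3: -6.88 dBu is at or below the -5.5 dBu threshold — no compression; output -6.88 dBu.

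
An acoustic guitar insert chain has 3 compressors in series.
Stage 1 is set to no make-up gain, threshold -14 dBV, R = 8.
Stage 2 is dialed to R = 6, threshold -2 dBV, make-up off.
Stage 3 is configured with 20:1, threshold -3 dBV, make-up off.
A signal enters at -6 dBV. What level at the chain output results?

Stage 1: -6 dBV is 8 dB over -14 dBV; at 8:1 that becomes 1 dB over, giving -13 dBV.
Stage 2: -13 dBV is at or below the -2 dBV threshold — no compression; output -13 dBV.
Stage 3: below threshold (-13 ≤ -3); passes unchanged; output -13 dBV.

-13 dBV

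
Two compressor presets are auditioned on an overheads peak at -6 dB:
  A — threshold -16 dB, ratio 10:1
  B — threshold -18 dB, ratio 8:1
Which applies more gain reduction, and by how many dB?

B, by 1.5 dB

A: GR = 10 − 10/10 = 9 dB.
B: GR = 12 − 12/8 = 10.5 dB.
Difference: 1.5 dB in favour of B.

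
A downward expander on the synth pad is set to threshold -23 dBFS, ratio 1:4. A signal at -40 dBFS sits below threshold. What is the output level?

-91 dBFS

Undershoot = (-23) − (-40) = 17 dB.
At 1:4, that expands to 68 dB under threshold.
Output = -23 − 68 = -91 dBFS.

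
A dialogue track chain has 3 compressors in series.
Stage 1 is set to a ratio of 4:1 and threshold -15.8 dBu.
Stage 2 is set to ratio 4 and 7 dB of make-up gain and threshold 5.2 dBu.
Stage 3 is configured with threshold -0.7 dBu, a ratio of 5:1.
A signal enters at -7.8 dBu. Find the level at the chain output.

-6.8 dBu

Stage 1: overshoot 8 dB → 8/4 = 2 dB → -13.8 dBu.
Stage 2: -13.8 dBu ≤ 5.2 dBu, so stage 2 doesn't engage; make-up brings it to -6.8 dBu.
Stage 3: -6.8 dBu is at or below the -0.7 dBu threshold — no compression; output -6.8 dBu.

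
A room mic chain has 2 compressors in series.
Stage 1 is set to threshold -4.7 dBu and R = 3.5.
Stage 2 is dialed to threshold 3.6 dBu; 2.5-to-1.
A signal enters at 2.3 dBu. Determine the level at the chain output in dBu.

-2.7 dBu

Stage 1: 7 dB above -4.7 dBu, reduced 3.5:1 to 2 dB above → -2.7 dBu.
Stage 2: below threshold (-2.7 ≤ 3.6); passes unchanged; output -2.7 dBu.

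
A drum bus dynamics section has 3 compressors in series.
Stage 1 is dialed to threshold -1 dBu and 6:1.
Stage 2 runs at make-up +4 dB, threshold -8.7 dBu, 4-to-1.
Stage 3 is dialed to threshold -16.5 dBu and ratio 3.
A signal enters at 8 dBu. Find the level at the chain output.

-11.8 dBu

Stage 1: 9 dB above -1 dBu, reduced 6:1 to 1.5 dB above → 0.5 dBu.
Stage 2: 9.2 dB above -8.7 dBu, reduced 4:1 to 2.3 dB above → -6.4 dBu; +4 dB make-up → -2.4 dBu.
Stage 3: overshoot 14.1 dB → 14.1/3 = 4.7 dB → -11.8 dBu.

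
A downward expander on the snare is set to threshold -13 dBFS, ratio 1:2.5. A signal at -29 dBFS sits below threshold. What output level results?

Undershoot = (-13) − (-29) = 16 dB.
At 1:2.5, that expands to 40 dB under threshold.
Output = -13 − 40 = -53 dBFS.

-53 dBFS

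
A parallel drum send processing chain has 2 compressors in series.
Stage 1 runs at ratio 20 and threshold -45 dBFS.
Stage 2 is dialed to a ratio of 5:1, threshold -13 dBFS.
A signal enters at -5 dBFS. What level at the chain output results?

-43 dBFS

Stage 1: 40 dB above -45 dBFS, reduced 20:1 to 2 dB above → -43 dBFS.
Stage 2: below threshold (-43 ≤ -13); passes unchanged; output -43 dBFS.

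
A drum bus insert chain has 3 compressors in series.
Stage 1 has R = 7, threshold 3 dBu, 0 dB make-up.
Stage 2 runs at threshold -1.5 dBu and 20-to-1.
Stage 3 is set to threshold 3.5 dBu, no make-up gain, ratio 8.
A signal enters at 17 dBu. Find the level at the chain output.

-1.175 dBu

Stage 1: overshoot 14 dB → 14/7 = 2 dB → 5 dBu.
Stage 2: 6.5 dB above -1.5 dBu, reduced 20:1 to 0.325 dB above → -1.175 dBu.
Stage 3: below threshold (-1.175 ≤ 3.5); passes unchanged; output -1.175 dBu.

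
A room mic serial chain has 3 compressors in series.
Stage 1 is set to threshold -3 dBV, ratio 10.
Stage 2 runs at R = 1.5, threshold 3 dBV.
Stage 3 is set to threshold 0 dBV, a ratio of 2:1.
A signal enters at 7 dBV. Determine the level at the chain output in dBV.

Stage 1: 10 dB above -3 dBV, reduced 10:1 to 1 dB above → -2 dBV.
Stage 2: below threshold (-2 ≤ 3); passes unchanged; output -2 dBV.
Stage 3: -2 dBV ≤ 0 dBV, so stage 3 doesn't engage; output -2 dBV.

-2 dBV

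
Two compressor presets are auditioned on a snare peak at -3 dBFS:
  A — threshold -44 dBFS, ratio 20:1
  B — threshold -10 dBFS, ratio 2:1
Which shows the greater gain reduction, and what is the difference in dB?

A: 41 dB over, compressed to 2.05 dB over, so 38.95 dB of GR.
B: 7 dB over, compressed to 3.5 dB over, so 3.5 dB of GR.
A applies 35.45 dB more gain reduction.

A, by 35.45 dB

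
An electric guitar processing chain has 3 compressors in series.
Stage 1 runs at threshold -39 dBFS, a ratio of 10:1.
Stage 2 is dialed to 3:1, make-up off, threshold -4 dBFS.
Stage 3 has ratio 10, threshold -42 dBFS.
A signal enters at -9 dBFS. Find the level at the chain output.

-41.4 dBFS

Stage 1: overshoot 30 dB → 30/10 = 3 dB → -36 dBFS.
Stage 2: -36 dBFS is at or below the -4 dBFS threshold — no compression; output -36 dBFS.
Stage 3: overshoot 6 dB → 6/10 = 0.6 dB → -41.4 dBFS.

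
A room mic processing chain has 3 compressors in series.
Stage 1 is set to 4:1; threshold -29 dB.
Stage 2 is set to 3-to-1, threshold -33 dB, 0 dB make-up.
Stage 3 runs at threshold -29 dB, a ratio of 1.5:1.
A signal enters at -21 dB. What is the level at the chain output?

-31 dB

Stage 1: overshoot 8 dB → 8/4 = 2 dB → -27 dB.
Stage 2: 6 dB above -33 dB, reduced 3:1 to 2 dB above → -31 dB.
Stage 3: -31 dB ≤ -29 dB, so stage 3 doesn't engage; output -31 dB.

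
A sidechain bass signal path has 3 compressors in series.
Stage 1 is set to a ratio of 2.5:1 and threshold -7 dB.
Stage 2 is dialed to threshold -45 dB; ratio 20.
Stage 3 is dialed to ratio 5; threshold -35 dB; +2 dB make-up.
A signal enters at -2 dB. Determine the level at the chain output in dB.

-41 dB

Stage 1: -2 dB is 5 dB over -7 dB; at 2.5:1 that becomes 2 dB over, giving -5 dB.
Stage 2: 40 dB above -45 dB, reduced 20:1 to 2 dB above → -43 dB.
Stage 3: -43 dB ≤ -35 dB, so stage 3 doesn't engage; make-up brings it to -41 dB.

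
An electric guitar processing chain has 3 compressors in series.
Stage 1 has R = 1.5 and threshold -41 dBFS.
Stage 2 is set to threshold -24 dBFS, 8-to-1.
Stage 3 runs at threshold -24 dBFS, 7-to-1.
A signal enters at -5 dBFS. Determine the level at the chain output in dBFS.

-23.875 dBFS

Stage 1: 36 dB above -41 dBFS, reduced 1.5:1 to 24 dB above → -17 dBFS.
Stage 2: overshoot 7 dB → 7/8 = 0.875 dB → -23.125 dBFS.
Stage 3: -23.125 dBFS is 0.875 dB over -24 dBFS; at 7:1 that becomes 0.125 dB over, giving -23.875 dBFS.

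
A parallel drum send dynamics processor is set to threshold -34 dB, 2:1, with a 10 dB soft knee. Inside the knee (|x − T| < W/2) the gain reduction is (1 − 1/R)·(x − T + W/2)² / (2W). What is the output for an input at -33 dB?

x − T + W/2 = -33 − (-34) + 5 = 6.
GR = (1 − 1/2) × 6² / 20 = 0.5 × 36 / 20 = 0.9 dB.
Output = -33 − 0.9 = -33.9 dB.

-33.9 dB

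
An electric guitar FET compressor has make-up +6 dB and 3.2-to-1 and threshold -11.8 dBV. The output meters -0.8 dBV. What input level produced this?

Remove make-up: -0.8 − 6 = -6.8 dBV.
That's 5 dB above the -11.8 dBV threshold.
Input overshoot = R × output overshoot = 16 dB → input = -11.8 + 16 = 4.2 dBV.

4.2 dBV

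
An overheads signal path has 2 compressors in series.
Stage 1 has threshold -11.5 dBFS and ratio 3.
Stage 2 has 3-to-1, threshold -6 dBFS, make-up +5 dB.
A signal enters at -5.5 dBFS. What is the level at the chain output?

Stage 1: overshoot 6 dB → 6/3 = 2 dB → -9.5 dBFS.
Stage 2: -9.5 dBFS is at or below the -6 dBFS threshold — no compression; make-up brings it to -4.5 dBFS.

-4.5 dBFS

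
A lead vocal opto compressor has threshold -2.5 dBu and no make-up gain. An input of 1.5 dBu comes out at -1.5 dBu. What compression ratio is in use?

4:1

Input overshoot = 1.5 − (-2.5) = 4 dB; output overshoot = -1.5 − (-2.5) = 1 dB.
Ratio = 4 / 1 = 4.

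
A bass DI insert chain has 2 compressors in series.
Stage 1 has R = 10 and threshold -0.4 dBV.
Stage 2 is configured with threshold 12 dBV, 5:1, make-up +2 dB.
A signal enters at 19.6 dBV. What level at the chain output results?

Stage 1: 20 dB above -0.4 dBV, reduced 10:1 to 2 dB above → 1.6 dBV.
Stage 2: 1.6 dBV is at or below the 12 dBV threshold — no compression; make-up brings it to 3.6 dBV.

3.6 dBV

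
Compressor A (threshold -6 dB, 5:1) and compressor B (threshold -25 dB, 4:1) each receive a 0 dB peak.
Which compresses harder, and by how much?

A: overshoot 6 dB → output overshoot 1.2 dB → GR 4.8 dB.
B: overshoot 25 dB → output overshoot 6.25 dB → GR 18.75 dB.
B applies 13.95 dB more gain reduction.

B, by 13.95 dB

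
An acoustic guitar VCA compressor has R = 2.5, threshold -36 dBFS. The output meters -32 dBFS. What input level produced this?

-26 dBFS

Post-compression overshoot = -32 − (-36) = 4 dB.
Before 2.5:1 compression the overshoot was 4 × 2.5 = 10 dB, so input = -36 + 10 = -26 dBFS.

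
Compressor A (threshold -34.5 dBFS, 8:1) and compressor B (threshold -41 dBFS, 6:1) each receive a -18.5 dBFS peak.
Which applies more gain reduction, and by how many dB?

B, by 4.75 dB

A: GR = 16 − 16/8 = 14 dB.
B: GR = 22.5 − 22.5/6 = 18.75 dB.
B reduces 4.75 dB more.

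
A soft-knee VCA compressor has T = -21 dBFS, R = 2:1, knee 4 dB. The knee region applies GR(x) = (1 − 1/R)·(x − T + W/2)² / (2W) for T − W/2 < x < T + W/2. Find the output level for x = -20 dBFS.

-20.5625 dBFS

x − T + W/2 = -20 − (-21) + 2 = 3.
GR = (1 − 1/2) × 3² / 8 = 0.5 × 9 / 8 = 0.5625 dB.
Output = -20 − 0.5625 = -20.5625 dBFS.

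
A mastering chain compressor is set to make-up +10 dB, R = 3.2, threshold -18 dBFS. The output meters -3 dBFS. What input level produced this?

Remove make-up: -3 − 10 = -13 dBFS.
The compressed level sits -13 − (-18) = 5 dB over threshold.
Before 3.2:1 compression the overshoot was 5 × 3.2 = 16 dB, so input = -18 + 16 = -2 dBFS.

-2 dBFS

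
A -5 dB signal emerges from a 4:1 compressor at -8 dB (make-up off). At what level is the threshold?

-9 dB

Input is 4 dB above T (since output overshoot × R = input overshoot: (-8 − T)·4 = -5 − T gives T = -9 dB).
Check: -9 + (-5 − (-9))/4 = -9 + 1 = -8 dB. ✓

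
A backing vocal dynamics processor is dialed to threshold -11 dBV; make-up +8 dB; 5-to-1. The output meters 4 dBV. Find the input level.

24 dBV

Before make-up, the level was 4 − 8 = -4 dBV.
The compressed level sits -4 − (-11) = 7 dB over threshold.
Undo the ratio: input overshoot = 7 × 5 = 35 dB, giving input = 24 dBV.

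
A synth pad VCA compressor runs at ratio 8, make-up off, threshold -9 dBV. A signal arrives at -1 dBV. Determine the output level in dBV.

-8 dBV

Overshoot: -1 − (-9) = 8 dB.
At 8:1 the overshoot is divided by 8, leaving 1 dB above threshold.
So the level is -9 + 1 = -8 dBV.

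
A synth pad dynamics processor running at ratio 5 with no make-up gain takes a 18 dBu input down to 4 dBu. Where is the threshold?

Input is 17.5 dB above T (since output overshoot × R = input overshoot: (4 − T)·5 = 18 − T gives T = 0.5 dBu).
Check: 0.5 + (18 − 0.5)/5 = 0.5 + 3.5 = 4 dBu. ✓

0.5 dBu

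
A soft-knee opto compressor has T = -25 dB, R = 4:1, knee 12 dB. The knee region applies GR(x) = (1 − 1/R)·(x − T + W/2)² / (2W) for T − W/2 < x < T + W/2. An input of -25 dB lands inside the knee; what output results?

-26.125 dB

x − T + W/2 = -25 − (-25) + 6 = 6.
GR = (1 − 1/4) × 6² / 24 = 0.75 × 36 / 24 = 1.125 dB.
Output = -25 − 1.125 = -26.125 dB.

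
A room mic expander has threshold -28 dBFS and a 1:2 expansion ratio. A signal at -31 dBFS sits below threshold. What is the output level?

Undershoot = (-28) − (-31) = 3 dB.
At 1:2, that expands to 6 dB under threshold.
Output = -28 − 6 = -34 dBFS.

-34 dBFS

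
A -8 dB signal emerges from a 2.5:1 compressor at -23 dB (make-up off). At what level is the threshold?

Gain reduction = -8 − (-23) = 15 dB; output overshoot = GR / (R − 1) = 15 / 1.5 = 10 dB.
Threshold = output − output overshoot = -23 − 10 = -33 dB.

-33 dB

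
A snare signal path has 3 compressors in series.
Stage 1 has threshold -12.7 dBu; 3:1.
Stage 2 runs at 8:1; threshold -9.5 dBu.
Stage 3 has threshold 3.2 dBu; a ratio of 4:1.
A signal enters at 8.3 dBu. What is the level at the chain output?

Stage 1: 8.3 dBu is 21 dB over -12.7 dBu; at 3:1 that becomes 7 dB over, giving -5.7 dBu.
Stage 2: -5.7 dBu is 3.8 dB over -9.5 dBu; at 8:1 that becomes 0.475 dB over, giving -9.025 dBu.
Stage 3: -9.025 dBu is at or below the 3.2 dBu threshold — no compression; output -9.025 dBu.

-9.025 dBu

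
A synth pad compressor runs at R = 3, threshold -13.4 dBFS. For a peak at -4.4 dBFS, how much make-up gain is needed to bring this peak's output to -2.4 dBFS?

8 dB

Without make-up, output = threshold + overshoot/3 = -13.4 + 3 = -10.4 dBFS.
Gap to target: 8 dB.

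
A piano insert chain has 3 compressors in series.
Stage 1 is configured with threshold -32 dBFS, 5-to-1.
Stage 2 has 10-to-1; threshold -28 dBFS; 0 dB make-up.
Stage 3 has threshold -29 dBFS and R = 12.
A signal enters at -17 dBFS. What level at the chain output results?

-29 dBFS

Stage 1: 15 dB above -32 dBFS, reduced 5:1 to 3 dB above → -29 dBFS.
Stage 2: below threshold (-29 ≤ -28); passes unchanged; output -29 dBFS.
Stage 3: below threshold (-29 ≤ -29); passes unchanged; output -29 dBFS.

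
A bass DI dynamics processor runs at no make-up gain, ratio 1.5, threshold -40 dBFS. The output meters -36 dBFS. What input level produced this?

-34 dBFS

That's 4 dB above the -40 dBFS threshold.
Input overshoot = R × output overshoot = 6 dB → input = -40 + 6 = -34 dBFS.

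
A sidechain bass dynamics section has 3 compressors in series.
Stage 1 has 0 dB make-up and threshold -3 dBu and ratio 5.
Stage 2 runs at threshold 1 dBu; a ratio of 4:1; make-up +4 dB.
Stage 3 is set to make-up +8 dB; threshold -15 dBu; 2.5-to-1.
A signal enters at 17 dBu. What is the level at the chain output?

1 dBu

Stage 1: overshoot 20 dB → 20/5 = 4 dB → 1 dBu.
Stage 2: 1 dBu ≤ 1 dBu, so stage 2 doesn't engage; make-up brings it to 5 dBu.
Stage 3: 5 dBu is 20 dB over -15 dBu; at 2.5:1 that becomes 8 dB over, giving -7 dBu; +8 dB make-up → 1 dBu.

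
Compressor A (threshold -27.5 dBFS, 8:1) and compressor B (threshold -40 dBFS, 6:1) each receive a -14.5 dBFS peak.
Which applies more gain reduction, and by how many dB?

A: GR = 13 − 13/8 = 11.375 dB.
B: GR = 25.5 − 25.5/6 = 21.25 dB.
B applies 9.875 dB more gain reduction.

B, by 9.875 dB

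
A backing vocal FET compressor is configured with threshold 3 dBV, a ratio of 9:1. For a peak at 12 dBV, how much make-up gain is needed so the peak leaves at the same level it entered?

Overshoot 9 dB → 9/9 = 1 dB after compression, so the compressed level is 3 + 1 = 4 dBV.
Make-up = target − compressed = 12 − 4 = 8 dB.

8 dB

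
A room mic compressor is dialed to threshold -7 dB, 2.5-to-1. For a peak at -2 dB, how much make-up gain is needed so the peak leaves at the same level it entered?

3 dB

The peak compresses to -7 + 5/2.5 = -5 dB.
To reach -2 dB requires -2 − (-5) = 3 dB of make-up.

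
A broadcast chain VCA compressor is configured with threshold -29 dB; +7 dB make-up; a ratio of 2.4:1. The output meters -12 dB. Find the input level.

Remove make-up: -12 − 7 = -19 dB.
That's 10 dB above the -29 dB threshold.
Input overshoot = R × output overshoot = 24 dB → input = -29 + 24 = -5 dB.

-5 dB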